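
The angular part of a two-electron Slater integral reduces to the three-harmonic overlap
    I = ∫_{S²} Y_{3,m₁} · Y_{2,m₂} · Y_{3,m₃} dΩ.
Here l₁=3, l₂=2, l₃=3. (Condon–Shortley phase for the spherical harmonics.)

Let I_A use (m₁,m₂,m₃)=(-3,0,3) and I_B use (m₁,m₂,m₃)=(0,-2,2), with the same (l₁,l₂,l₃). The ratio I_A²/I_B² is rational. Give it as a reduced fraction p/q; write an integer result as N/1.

Shared (l₁,l₂,l₃)=(3,2,3): N and (l;000)² cancel in I_A²/I_B².
A: Δ = 2!·4!·2!/9! = 1/3780; Racah Σ t=2..2: t=2:+1/96 = 1/96; ⇒ 3j(3 2 3; -3 0 3)² = 5/84, sgn +1
B: Δ = 2!·4!·2!/9! = 1/3780; Racah Σ t=0..0: t=0:+1/24 = 1/24; ⇒ 3j(3 2 3; 0 -2 2)² = 1/21, sgn -1
I_A²/I_B² = (5/84)/(1/21) = 5/4

5/4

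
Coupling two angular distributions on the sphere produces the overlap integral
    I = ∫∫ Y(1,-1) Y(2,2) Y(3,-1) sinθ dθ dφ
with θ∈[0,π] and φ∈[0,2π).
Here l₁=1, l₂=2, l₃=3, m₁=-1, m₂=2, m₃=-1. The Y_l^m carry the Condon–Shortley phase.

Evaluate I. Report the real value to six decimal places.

-0.082589

Rules hold: Σm=0, L=6 even, 1≤3≤3.
N = 3·5·7 = 105
Δ = 0!·2!·4!/7! = 1/105
Racah Σ t=0..0: t=0:+1/4 = 1/4
⇒ 3j(1 2 3; 0 0 0)² = 3/35, sgn -1
Racah Σ t=0..0: t=0:+1/48 = 1/48
⇒ 3j(1 2 3; -1 2 -1)² = 1/105, sgn +1
4πI² = N·(3j₀)²·(3jₘ)² = 3/35
I = -1·√(0.0857143/4π) = -0.08258890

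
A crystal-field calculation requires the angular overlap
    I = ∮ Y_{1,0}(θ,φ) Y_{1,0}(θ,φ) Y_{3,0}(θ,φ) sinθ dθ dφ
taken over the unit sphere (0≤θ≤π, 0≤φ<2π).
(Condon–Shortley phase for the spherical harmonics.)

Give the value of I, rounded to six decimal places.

0.000000

l₃=3 ∉ [0,2] — triangle fails ⇒ I = 0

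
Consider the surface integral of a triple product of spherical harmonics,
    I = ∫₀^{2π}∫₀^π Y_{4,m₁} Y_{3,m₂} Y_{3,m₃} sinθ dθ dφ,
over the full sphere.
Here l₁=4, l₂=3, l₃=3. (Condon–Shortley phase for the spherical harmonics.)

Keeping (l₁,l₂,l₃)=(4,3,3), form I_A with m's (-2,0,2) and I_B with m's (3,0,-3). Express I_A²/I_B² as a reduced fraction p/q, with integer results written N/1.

Same 4,3,3: normalisation and zero-m 3j drop out of the ratio.
A: Δ: 4! 4! 2! / 11! → 1/34650; sum: t=2:+1/96 t=3:−1/72 = -1/288; 3j²(4 3 3; -2 0 2) = Δ·Π!·Σ² = 1/462  (sign +1)
B: Δ: 4! 4! 2! / 11! → 1/34650; sum: t=1:−1/288 = -1/288; 3j²(4 3 3; 3 0 -3) = Δ·Π!·Σ² = 1/22  (sign -1)
I_A²/I_B² = (1/462)/(1/22) = 1/21

1/21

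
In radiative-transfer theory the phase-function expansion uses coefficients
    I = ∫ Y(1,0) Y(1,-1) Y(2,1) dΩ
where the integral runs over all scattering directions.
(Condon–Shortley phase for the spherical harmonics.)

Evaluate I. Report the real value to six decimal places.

Checks pass: Σm=0; 4 even; l₃=2∈[0,2].
(2·1+1)(2·1+1)(2·2+1) = 45
Δ: 0! 2! 2! / 5! → 1/30
sum: t=0:+1/1 = 1/1
3j²(1 1 2; 0 0 0) = Δ·Π!·Σ² = 2/15  (sign +1)
sum: t=0:+1/2 = 1/2
3j²(1 1 2; 0 -1 1) = Δ·Π!·Σ² = 1/10  (sign -1)
combine: 4πI² = 45·2/15·1/10 = 3/5
take √, sign -1: I = -0.21850969

-0.218510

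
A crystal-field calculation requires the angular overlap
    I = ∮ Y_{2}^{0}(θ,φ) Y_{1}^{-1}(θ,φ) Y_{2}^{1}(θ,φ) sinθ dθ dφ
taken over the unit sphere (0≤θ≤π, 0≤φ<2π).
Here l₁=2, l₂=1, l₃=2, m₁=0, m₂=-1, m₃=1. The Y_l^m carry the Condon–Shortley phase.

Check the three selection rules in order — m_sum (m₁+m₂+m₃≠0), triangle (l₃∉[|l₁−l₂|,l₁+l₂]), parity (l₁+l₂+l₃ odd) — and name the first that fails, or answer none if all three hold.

parity

m₁+m₂+m₃ = 0 − 1 + 1 = 0  ✓
triangle: |2−1|=1 ≤ l₃=2 ≤ 2+1=3  ✓
parity: l₁+l₂+l₃ = 5 is odd  ✗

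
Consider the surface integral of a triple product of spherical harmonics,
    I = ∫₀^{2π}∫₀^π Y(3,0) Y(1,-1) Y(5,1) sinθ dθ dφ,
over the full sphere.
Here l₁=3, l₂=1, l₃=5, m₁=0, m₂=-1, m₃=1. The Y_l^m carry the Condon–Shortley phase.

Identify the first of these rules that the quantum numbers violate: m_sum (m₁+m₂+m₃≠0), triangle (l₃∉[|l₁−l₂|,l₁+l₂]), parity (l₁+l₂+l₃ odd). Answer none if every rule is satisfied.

triangle

azimuthal sum: 0 − 1 + 1 = 0  ✓
2 ≤ 5 ≤ 4 (triangle on l)  ✗
L = 3 + 1 + 5 = 9 (odd)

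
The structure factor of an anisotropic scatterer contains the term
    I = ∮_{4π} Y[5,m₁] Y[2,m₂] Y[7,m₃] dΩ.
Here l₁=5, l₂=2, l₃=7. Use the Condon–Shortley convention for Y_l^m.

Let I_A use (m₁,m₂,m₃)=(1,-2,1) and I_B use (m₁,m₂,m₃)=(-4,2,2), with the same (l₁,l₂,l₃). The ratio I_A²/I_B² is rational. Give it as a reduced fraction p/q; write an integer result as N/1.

14/1

Shared (l₁,l₂,l₃)=(5,2,7): N and (l;000)² cancel in I_A²/I_B².
A: Δ = 0!·10!·4!/15! = 1/15015; Racah Σ t=0..0: t=0:+1/414720 = 1/414720; ⇒ 3j(5 2 7; 1 -2 1)² = 2/429, sgn +1
B: Δ = 0!·10!·4!/15! = 1/15015; Racah Σ t=0..0: t=0:+1/8709120 = 1/8709120; ⇒ 3j(5 2 7; -4 2 2)² = 1/3003, sgn -1
I_A²/I_B² = (2/429)/(1/3003) = 14/1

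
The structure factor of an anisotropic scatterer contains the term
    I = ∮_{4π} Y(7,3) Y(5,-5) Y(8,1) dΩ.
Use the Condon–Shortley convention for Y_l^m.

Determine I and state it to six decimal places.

m-sum = 3 − 5 + 1 = -1 ≠ 0 ⇒ I = 0

0.000000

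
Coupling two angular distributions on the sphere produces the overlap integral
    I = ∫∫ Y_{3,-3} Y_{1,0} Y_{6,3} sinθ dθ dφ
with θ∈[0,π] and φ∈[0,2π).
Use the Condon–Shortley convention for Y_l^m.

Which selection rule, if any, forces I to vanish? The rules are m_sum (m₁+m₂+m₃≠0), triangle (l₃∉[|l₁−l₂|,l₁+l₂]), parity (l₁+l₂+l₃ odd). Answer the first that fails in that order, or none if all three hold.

triangle

Σmᵢ = 0  ✓
l₃∈[|l₁−l₂|,l₁+l₂]=[2,4], have l₃=6  ✗
Σlᵢ = 10 ⇒ even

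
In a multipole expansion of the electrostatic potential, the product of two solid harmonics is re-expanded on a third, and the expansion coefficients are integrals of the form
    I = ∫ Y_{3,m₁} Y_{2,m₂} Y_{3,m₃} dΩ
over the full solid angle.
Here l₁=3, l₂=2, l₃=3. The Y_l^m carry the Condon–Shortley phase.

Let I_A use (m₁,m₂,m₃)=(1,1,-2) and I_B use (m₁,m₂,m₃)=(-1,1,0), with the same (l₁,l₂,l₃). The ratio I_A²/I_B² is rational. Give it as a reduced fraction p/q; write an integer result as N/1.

15/2

l's match ⇒ only the (l;m) 3-j factors differ between A and B.
A: triangle coeff Δ(3,2,3) = 1/3780; Σ_t [1,2]: t=1:−1/12 t=2:+1/48 = -1/16; (3j)²=1/28 [(3 2 3; 1 1 -2)], sign=+1
B: triangle coeff Δ(3,2,3) = 1/3780; Σ_t [1,2]: t=1:−1/12 t=2:+1/8 = 1/24; (3j)²=1/210 [(3 2 3; -1 1 0)], sign=-1
I_A²/I_B² = (1/28)/(1/210) = 15/2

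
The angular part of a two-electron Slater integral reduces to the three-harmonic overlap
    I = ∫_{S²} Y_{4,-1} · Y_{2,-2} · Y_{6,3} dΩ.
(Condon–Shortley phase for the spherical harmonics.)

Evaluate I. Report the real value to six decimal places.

-0.178526

Rules hold: Σm=0, L=12 even, 2≤6≤6.
N = 9·5·13 = 585
Δ = 0!·8!·4!/13! = 1/6435
Racah Σ t=0..0: t=0:+1/2304 = 1/2304
⇒ 3j(4 2 6; 0 0 0)² = 5/143, sgn +1
Racah Σ t=0..0: t=0:+1/17280 = 1/17280
⇒ 3j(4 2 6; -1 -2 3)² = 14/715, sgn -1
4πI² = N·(3j₀)²·(3jₘ)² = 630/1573
I = -1·√(0.400509/4π) = -0.17852580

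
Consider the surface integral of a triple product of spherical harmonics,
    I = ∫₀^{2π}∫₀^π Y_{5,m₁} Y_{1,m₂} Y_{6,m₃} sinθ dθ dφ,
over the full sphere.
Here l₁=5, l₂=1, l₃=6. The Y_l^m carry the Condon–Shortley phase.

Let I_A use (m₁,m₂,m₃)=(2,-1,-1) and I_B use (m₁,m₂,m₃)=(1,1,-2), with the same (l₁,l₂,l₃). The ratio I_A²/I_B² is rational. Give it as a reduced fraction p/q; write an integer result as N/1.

Same 5,1,6: normalisation and zero-m 3j drop out of the ratio.
A: Δ: 0! 10! 2! / 13! → 1/858; sum: t=0:+1/60480 = 1/60480; 3j²(5 1 6; 2 -1 -1) = Δ·Π!·Σ² = 5/429  (sign -1)
B: Δ: 0! 10! 2! / 13! → 1/858; sum: t=0:+1/34560 = 1/34560; 3j²(5 1 6; 1 1 -2) = Δ·Π!·Σ² = 14/429  (sign +1)
I_A²/I_B² = (5/429)/(14/429) = 5/14

5/14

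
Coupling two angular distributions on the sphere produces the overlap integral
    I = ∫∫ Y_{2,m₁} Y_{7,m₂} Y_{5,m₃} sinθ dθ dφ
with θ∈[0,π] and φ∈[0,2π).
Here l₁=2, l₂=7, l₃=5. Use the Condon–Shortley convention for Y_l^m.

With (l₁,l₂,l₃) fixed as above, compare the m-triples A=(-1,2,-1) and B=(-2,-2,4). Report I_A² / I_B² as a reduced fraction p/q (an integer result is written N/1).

l's match ⇒ only the (l;m) 3-j factors differ between A and B.
A: triangle coeff Δ(2,7,5) = 1/15015; Σ_t [3,3]: t=3:−1/103680 = -1/103680; (3j)²=4/143 [(2 7 5; -1 2 -1)], sign=-1
B: triangle coeff Δ(2,7,5) = 1/15015; Σ_t [4,4]: t=4:+1/8709120 = 1/8709120; (3j)²=1/3003 [(2 7 5; -2 -2 4)], sign=-1
I_A²/I_B² = (4/143)/(1/3003) = 84/1

84/1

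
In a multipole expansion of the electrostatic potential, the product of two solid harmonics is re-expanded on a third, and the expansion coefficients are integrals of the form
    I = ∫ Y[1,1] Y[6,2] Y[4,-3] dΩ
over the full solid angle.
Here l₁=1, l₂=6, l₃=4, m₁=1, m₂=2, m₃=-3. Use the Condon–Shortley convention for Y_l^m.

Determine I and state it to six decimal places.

l₃=4 ∉ [5,7] — triangle fails ⇒ I = 0

0.000000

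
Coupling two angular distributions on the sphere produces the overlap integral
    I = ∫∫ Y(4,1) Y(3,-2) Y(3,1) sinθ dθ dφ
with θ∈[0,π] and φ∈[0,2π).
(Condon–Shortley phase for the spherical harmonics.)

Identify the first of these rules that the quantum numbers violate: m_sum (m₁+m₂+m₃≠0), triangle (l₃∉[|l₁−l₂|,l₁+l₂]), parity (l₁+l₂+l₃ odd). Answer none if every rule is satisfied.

m₁+m₂+m₃ = 1 − 2 + 1 = 0  ✓
triangle: |4−3|=1 ≤ l₃=3 ≤ 4+3=7  ✓
parity: l₁+l₂+l₃ = 10 is even  ✓

none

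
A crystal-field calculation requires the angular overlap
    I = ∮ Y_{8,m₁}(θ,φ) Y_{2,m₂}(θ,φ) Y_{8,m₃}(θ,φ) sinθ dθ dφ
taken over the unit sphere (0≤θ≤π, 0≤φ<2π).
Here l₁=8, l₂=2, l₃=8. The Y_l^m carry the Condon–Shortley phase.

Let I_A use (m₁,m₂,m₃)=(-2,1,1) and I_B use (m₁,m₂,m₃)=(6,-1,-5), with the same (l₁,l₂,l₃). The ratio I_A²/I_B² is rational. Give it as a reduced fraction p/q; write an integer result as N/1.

l's match ⇒ only the (l;m) 3-j factors differ between A and B.
A: triangle coeff Δ(8,2,8) = 1/348840; Σ_t [1,2]: t=1:−1/87091200 t=2:+1/58060800 = 1/174182400; (3j)²=7/2584 [(8 2 8; -2 1 1)], sign=-1
B: triangle coeff Δ(8,2,8) = 1/348840; Σ_t [0,1]: t=0:+1/1916006400 t=1:−1/12454041600 = 1/2264371200; (3j)²=847/38760 [(8 2 8; 6 -1 -5)], sign=-1
I_A²/I_B² = (7/2584)/(847/38760) = 15/121

15/121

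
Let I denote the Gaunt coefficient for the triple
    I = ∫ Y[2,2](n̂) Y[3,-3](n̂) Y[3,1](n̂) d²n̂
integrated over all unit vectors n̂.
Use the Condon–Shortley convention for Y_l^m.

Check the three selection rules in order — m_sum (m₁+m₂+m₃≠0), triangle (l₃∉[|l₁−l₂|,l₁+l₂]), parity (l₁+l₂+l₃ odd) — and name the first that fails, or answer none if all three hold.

Σmᵢ = 0  ✓
l₃∈[|l₁−l₂|,l₁+l₂]=[1,5], have l₃=3  ✓
Σlᵢ = 8 ⇒ even  ✓

none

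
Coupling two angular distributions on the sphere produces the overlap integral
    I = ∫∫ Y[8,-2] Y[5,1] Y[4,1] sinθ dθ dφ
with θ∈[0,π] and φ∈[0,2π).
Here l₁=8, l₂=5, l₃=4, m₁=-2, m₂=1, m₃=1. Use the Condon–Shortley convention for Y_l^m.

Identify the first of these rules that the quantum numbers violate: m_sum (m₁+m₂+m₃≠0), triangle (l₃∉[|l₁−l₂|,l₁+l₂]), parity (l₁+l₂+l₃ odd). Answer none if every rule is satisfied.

azimuthal sum: -2 + 1 + 1 = 0  ✓
3 ≤ 4 ≤ 13 (triangle on l)  ✓
L = 8 + 5 + 4 = 17 (odd)  ✗

parity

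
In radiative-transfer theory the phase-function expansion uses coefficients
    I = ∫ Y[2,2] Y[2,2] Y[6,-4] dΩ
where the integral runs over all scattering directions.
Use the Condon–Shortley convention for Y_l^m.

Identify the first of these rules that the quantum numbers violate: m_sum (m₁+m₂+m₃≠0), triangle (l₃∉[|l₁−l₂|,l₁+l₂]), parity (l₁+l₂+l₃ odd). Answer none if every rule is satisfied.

triangle

Σmᵢ = 0  ✓
l₃∈[|l₁−l₂|,l₁+l₂]=[0,4], have l₃=6  ✗
Σlᵢ = 10 ⇒ even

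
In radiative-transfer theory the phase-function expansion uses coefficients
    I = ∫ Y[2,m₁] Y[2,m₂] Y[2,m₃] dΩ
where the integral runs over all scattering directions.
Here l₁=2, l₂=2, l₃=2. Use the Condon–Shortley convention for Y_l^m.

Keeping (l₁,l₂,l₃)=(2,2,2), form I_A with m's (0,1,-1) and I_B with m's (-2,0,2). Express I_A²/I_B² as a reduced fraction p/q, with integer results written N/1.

l's match ⇒ only the (l;m) 3-j factors differ between A and B.
A: triangle coeff Δ(2,2,2) = 1/630; Σ_t [1,2]: t=1:−1/2 t=2:+1/4 = -1/4; (3j)²=1/70 [(2 2 2; 0 1 -1)], sign=+1
B: triangle coeff Δ(2,2,2) = 1/630; Σ_t [2,2]: t=2:+1/8 = 1/8; (3j)²=2/35 [(2 2 2; -2 0 2)], sign=+1
I_A²/I_B² = (1/70)/(2/35) = 1/4

1/4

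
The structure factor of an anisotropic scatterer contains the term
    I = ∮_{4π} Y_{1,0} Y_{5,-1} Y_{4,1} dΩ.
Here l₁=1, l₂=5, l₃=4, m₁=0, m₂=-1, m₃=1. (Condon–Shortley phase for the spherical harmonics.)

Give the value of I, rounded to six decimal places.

-0.240571

Checks pass: Σm=0; 10 even; l₃=4∈[4,6].
(2·1+1)(2·5+1)(2·4+1) = 297
Δ: 2! 0! 8! / 11! → 1/495
sum: t=1:−1/576 = -1/576
3j²(1 5 4; 0 0 0) = Δ·Π!·Σ² = 5/99  (sign -1)
sum: t=1:−1/720 = -1/720
3j²(1 5 4; 0 -1 1) = Δ·Π!·Σ² = 8/165  (sign +1)
combine: 4πI² = 297·5/99·8/165 = 8/11
take √, sign -1: I = -0.24057125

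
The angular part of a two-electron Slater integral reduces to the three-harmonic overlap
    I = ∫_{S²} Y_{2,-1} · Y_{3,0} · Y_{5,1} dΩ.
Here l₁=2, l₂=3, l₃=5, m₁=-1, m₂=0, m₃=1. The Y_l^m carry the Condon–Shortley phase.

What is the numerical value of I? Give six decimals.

Rules hold: Σm=0, L=10 even, 1≤5≤5.
N = 5·7·11 = 385
Δ = 0!·4!·6!/11! = 1/2310
Racah Σ t=0..0: t=0:+1/144 = 1/144
⇒ 3j(2 3 5; 0 0 0)² = 10/231, sgn -1
Racah Σ t=0..0: t=0:+1/216 = 1/216
⇒ 3j(2 3 5; -1 0 1)² = 8/231, sgn +1
4πI² = N·(3j₀)²·(3jₘ)² = 400/693
I = -1·√(0.577201/4π) = -0.21431790

-0.214318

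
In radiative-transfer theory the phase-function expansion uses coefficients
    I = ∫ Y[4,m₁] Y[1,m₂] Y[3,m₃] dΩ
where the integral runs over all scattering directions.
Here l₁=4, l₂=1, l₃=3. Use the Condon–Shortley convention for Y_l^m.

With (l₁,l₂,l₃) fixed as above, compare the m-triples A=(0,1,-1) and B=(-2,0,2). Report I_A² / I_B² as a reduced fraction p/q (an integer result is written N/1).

Same 4,1,3: normalisation and zero-m 3j drop out of the ratio.
A: Δ: 2! 6! 0! / 9! → 1/252; sum: t=2:+1/96 = 1/96; 3j²(4 1 3; 0 1 -1) = Δ·Π!·Σ² = 1/42  (sign +1)
B: Δ: 2! 6! 0! / 9! → 1/252; sum: t=1:−1/120 = -1/120; 3j²(4 1 3; -2 0 2) = Δ·Π!·Σ² = 1/21  (sign +1)
I_A²/I_B² = (1/42)/(1/21) = 1/2

1/2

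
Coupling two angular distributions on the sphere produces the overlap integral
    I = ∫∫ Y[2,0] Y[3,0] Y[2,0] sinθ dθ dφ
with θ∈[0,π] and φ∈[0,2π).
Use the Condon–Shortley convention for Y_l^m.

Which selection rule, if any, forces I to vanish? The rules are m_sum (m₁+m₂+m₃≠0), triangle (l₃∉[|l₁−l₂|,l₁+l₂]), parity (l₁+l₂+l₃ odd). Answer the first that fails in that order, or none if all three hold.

Σmᵢ = 0  ✓
l₃∈[|l₁−l₂|,l₁+l₂]=[1,5], have l₃=2  ✓
Σlᵢ = 7 ⇒ odd  ✗

parity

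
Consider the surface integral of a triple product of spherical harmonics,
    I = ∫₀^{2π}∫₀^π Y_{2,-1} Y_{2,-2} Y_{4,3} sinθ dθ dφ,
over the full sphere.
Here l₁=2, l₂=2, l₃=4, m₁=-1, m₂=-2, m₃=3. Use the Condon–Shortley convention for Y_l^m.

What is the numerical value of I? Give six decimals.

Rules hold: Σm=0, L=8 even, 0≤4≤4.
N = 5·5·9 = 225
Δ = 0!·4!·4!/9! = 1/630
Racah Σ t=0..0: t=0:+1/16 = 1/16
⇒ 3j(2 2 4; 0 0 0)² = 2/35, sgn +1
Racah Σ t=0..0: t=0:+1/144 = 1/144
⇒ 3j(2 2 4; -1 -2 3)² = 1/18, sgn -1
4πI² = N·(3j₀)²·(3jₘ)² = 5/7
I = -1·√(0.714286/4π) = -0.23841361

-0.238414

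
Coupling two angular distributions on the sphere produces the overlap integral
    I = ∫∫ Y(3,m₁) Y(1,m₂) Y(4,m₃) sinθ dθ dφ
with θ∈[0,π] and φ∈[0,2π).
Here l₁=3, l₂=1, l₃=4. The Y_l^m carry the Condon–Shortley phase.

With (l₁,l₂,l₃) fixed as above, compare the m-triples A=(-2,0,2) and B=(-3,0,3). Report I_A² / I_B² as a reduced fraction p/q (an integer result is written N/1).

Same 3,1,4: normalisation and zero-m 3j drop out of the ratio.
A: Δ: 0! 6! 2! / 9! → 1/252; sum: t=0:+1/120 = 1/120; 3j²(3 1 4; -2 0 2) = Δ·Π!·Σ² = 1/21  (sign +1)
B: Δ: 0! 6! 2! / 9! → 1/252; sum: t=0:+1/720 = 1/720; 3j²(3 1 4; -3 0 3) = Δ·Π!·Σ² = 1/36  (sign -1)
I_A²/I_B² = (1/21)/(1/36) = 12/7

12/7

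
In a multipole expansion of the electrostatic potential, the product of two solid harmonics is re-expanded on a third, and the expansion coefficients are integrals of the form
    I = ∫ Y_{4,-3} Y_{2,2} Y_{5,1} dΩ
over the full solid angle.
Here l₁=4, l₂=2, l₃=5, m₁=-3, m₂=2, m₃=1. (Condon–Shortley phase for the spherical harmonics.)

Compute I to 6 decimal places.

0.000000

L=11 odd ⇒ parity kills the (l;000) factor ⇒ I = 0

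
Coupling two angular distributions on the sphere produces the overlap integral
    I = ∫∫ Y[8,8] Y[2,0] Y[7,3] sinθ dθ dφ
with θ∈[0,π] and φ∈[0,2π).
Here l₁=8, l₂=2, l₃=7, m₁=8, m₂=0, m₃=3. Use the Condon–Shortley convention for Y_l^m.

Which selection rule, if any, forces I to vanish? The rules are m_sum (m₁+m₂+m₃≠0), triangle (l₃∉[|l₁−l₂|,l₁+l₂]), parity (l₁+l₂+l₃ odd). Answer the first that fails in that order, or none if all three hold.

Σmᵢ = 11  ✗
l₃∈[|l₁−l₂|,l₁+l₂]=[6,10], have l₃=7
Σlᵢ = 17 ⇒ odd

m_sum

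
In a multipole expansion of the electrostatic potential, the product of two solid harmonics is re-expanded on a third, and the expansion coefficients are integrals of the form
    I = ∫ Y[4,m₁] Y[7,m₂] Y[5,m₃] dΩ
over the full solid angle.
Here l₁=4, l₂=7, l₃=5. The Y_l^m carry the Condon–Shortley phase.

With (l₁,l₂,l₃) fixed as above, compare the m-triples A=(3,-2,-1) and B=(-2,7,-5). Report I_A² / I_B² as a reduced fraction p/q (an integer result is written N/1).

Same 4,7,5: normalisation and zero-m 3j drop out of the ratio.
A: Δ: 6! 2! 8! / 17! → 1/6126120; sum: t=0:+1/518400 t=1:−1/138240 = -11/2073600; 3j²(4 7 5; 3 -2 -1) = Δ·Π!·Σ² = 77/4420  (sign -1)
B: Δ: 6! 2! 8! / 17! → 1/6126120; sum: t=6:+1/58060800 = 1/58060800; 3j²(4 7 5; -2 7 -5) = Δ·Π!·Σ² = 3/136  (sign +1)
I_A²/I_B² = (77/4420)/(3/136) = 154/195

154/195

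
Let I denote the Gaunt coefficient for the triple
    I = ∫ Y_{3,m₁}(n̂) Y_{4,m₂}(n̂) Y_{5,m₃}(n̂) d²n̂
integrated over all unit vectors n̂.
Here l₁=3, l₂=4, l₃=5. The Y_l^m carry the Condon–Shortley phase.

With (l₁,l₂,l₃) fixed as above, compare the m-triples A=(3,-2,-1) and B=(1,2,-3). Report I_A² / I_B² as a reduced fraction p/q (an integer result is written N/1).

125/126

l's match ⇒ only the (l;m) 3-j factors differ between A and B.
A: triangle coeff Δ(3,4,5) = 1/180180; Σ_t [0,0]: t=0:+1/2304 = 1/2304; (3j)²=75/4004 [(3 4 5; 3 -2 -1)], sign=+1
B: triangle coeff Δ(3,4,5) = 1/180180; Σ_t [0,2]: t=0:+1/5760 t=1:−1/720 t=2:+1/2304 = -1/1280; (3j)²=27/1430 [(3 4 5; 1 2 -3)], sign=-1
I_A²/I_B² = (75/4004)/(27/1430) = 125/126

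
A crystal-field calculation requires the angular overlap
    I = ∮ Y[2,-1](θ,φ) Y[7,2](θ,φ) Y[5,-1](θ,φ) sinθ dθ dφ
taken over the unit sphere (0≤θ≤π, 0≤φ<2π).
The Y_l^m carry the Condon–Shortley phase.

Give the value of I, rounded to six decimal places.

0.232242

Rules hold: Σm=0, L=14 even, 5≤5≤9.
N = 5·15·11 = 825
Δ = 4!·0!·10!/15! = 1/15015
Racah Σ t=2..2: t=2:+1/57600 = 1/57600
⇒ 3j(2 7 5; 0 0 0)² = 21/715, sgn -1
Racah Σ t=3..3: t=3:−1/103680 = -1/103680
⇒ 3j(2 7 5; -1 2 -1)² = 4/143, sgn -1
4πI² = N·(3j₀)²·(3jₘ)² = 1260/1859
I = +1·√(0.677784/4π) = 0.23224194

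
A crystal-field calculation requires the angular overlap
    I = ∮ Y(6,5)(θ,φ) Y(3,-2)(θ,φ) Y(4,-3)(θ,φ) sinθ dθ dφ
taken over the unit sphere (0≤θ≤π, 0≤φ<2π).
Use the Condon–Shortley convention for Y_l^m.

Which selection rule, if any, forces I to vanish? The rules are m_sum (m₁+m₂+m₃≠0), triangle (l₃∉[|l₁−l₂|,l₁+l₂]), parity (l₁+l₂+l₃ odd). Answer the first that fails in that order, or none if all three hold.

Σmᵢ = 0  ✓
l₃∈[|l₁−l₂|,l₁+l₂]=[3,9], have l₃=4  ✓
Σlᵢ = 13 ⇒ odd  ✗

parity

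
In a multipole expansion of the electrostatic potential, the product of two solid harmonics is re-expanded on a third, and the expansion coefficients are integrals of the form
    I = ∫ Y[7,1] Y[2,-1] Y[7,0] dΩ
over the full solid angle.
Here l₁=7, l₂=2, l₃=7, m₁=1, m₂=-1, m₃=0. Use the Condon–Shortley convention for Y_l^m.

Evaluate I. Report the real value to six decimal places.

-0.026159

m-sum 0 ✓  L=16 even ✓  5≤7≤9 ✓
Π(2lᵢ+1) = 15×5×15 = 1125
triangle coeff Δ(7,2,7) = 1/185640
Σ_t [0,2]: t=0:+1/2419200 t=1:−1/518400 t=2:+1/2419200 = -1/907200
(3j)²=56/3315 [(7 2 7; 0 0 0)], sign=+1
Σ_t [0,1]: t=0:+1/1036800 t=1:−1/1209600 = 1/7257600
(3j)²=1/2210 [(7 2 7; 1 -1 0)], sign=-1
⇒ 4πI² = 420/48841
I = (-1)√(420/48841/(4π)) = -0.02615938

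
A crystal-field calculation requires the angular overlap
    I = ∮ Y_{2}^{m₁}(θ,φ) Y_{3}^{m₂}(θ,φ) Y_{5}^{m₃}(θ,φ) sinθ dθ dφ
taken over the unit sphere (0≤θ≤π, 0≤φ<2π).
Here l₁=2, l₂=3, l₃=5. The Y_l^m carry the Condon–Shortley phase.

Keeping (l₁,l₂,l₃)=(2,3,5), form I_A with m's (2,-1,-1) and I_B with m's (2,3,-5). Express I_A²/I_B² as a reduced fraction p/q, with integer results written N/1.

1/14

Same 2,3,5: normalisation and zero-m 3j drop out of the ratio.
A: Δ: 0! 4! 6! / 11! → 1/2310; sum: t=0:+1/1152 = 1/1152; 3j²(2 3 5; 2 -1 -1) = Δ·Π!·Σ² = 1/154  (sign +1)
B: Δ: 0! 4! 6! / 11! → 1/2310; sum: t=0:+1/17280 = 1/17280; 3j²(2 3 5; 2 3 -5) = Δ·Π!·Σ² = 1/11  (sign +1)
I_A²/I_B² = (1/154)/(1/11) = 1/14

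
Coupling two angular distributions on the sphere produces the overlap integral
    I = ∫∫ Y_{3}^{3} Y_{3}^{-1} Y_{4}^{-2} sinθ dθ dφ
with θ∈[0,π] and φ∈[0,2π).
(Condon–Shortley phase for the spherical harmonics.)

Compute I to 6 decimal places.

Checks pass: Σm=0; 10 even; l₃=4∈[0,6].
(2·3+1)(2·3+1)(2·4+1) = 441
Δ: 2! 4! 4! / 11! → 1/34650
sum: t=0:+1/72 t=1:−1/16 t=2:+1/72 = -5/144
3j²(3 3 4; 0 0 0) = Δ·Π!·Σ² = 2/77  (sign -1)
sum: t=0:+1/192 = 1/192
3j²(3 3 4; 3 -1 -2) = Δ·Π!·Σ² = 3/77  (sign +1)
combine: 4πI² = 441·2/77·3/77 = 54/121
take √, sign -1: I = -0.18845135

-0.188451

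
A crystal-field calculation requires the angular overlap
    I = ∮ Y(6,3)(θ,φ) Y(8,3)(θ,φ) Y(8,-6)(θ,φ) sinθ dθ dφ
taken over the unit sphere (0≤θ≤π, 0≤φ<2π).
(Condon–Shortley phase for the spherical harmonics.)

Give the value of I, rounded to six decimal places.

0.023718

Checks pass: Σm=0; 22 even; l₃=8∈[2,14].
(2·6+1)(2·8+1)(2·8+1) = 3757
Δ: 6! 6! 10! / 23! → 1/13742520792
sum: t=0:+1/41803776000 t=1:−1/435456000 t=2:+1/39813120 t=3:−1/18662400 t=4:+1/39813120 t=5:−1/435456000 t=6:+1/41803776000 = -11/1393459200
3j²(6 8 8; 0 0 0) = Δ·Π!·Σ² = 600/96577  (sign -1)
sum: t=1:−1/20901888000 t=2:+1/2090188800 t=3:−1/2090188800 = -1/20901888000
3j²(6 8 8; 3 3 -6) = Δ·Π!·Σ² = 9/29716  (sign -1)
combine: 4πI² = 3757·600/96577·9/29716 = 1350/190969
take √, sign +1: I = 0.02371813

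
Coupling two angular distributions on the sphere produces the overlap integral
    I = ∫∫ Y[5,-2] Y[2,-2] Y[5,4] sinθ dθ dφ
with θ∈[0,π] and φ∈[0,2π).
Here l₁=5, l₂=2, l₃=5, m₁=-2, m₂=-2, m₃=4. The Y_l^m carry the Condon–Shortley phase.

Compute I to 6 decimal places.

-0.137240

Rules hold: Σm=0, L=12 even, 3≤5≤7.
N = 11·5·11 = 605
Δ = 2!·8!·2!/13! = 1/38610
Racah Σ t=0..2: t=0:+1/2880 t=1:−1/576 t=2:+1/2880 = -1/960
⇒ 3j(5 2 5; 0 0 0)² = 10/429, sgn +1
Racah Σ t=0..0: t=0:+1/20160 = 1/20160
⇒ 3j(5 2 5; -2 -2 4)² = 12/715, sgn -1
4πI² = N·(3j₀)²·(3jₘ)² = 40/169
I = -1·√(0.236686/4π) = -0.13724032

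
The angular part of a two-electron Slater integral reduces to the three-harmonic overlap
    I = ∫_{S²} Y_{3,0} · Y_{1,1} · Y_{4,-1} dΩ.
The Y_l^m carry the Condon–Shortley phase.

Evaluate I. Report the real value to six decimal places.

Rules hold: Σm=0, L=8 even, 2≤4≤4.
N = 7·3·9 = 189
Δ = 0!·6!·2!/9! = 1/252
Racah Σ t=0..0: t=0:+1/36 = 1/36
⇒ 3j(3 1 4; 0 0 0)² = 4/63, sgn +1
Racah Σ t=0..0: t=0:+1/72 = 1/72
⇒ 3j(3 1 4; 0 1 -1)² = 5/126, sgn -1
4πI² = N·(3j₀)²·(3jₘ)² = 10/21
I = -1·√(0.47619/4π) = -0.19466390

-0.194664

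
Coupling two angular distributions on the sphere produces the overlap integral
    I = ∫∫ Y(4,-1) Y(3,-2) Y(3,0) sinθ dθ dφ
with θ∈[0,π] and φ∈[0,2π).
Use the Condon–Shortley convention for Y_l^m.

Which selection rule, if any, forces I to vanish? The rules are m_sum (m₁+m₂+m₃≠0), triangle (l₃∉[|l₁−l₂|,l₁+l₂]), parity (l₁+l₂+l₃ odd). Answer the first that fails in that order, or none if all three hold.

m_sum

Σmᵢ = -3  ✗
l₃∈[|l₁−l₂|,l₁+l₂]=[1,7], have l₃=3
Σlᵢ = 10 ⇒ even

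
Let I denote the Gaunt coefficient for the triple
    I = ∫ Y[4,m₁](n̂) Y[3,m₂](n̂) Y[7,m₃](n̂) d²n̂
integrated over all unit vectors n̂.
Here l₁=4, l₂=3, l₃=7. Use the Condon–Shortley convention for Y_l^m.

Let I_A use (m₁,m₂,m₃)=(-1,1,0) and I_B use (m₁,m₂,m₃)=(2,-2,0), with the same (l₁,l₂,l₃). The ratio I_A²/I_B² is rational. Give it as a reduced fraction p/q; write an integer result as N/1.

Shared (l₁,l₂,l₃)=(4,3,7): N and (l;000)² cancel in I_A²/I_B².
A: Δ = 0!·8!·6!/15! = 1/45045; Racah Σ t=0..0: t=0:+1/34560 = 1/34560; ⇒ 3j(4 3 7; -1 1 0)² = 7/429, sgn -1
B: Δ = 0!·8!·6!/15! = 1/45045; Racah Σ t=0..0: t=0:+1/172800 = 1/172800; ⇒ 3j(4 3 7; 2 -2 0)² = 7/2145, sgn -1
I_A²/I_B² = (7/429)/(7/2145) = 5/1

5/1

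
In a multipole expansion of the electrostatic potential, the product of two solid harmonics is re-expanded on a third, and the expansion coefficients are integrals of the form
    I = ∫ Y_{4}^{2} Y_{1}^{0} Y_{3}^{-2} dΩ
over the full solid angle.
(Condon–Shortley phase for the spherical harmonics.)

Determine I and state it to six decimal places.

0.213244

m-sum 0 ✓  L=8 even ✓  3≤3≤5 ✓
Π(2lᵢ+1) = 9×3×7 = 189
triangle coeff Δ(4,1,3) = 1/252
Σ_t [1,1]: t=1:−1/36 = -1/36
(3j)²=4/63 [(4 1 3; 0 0 0)], sign=+1
Σ_t [1,1]: t=1:−1/120 = -1/120
(3j)²=1/21 [(4 1 3; 2 0 -2)], sign=+1
⇒ 4πI² = 4/7
I = (+1)√(4/7/(4π)) = 0.21324362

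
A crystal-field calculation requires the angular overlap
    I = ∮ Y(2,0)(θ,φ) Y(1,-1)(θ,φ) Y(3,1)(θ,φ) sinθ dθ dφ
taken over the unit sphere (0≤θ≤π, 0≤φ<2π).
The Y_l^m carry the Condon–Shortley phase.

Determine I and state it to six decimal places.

Checks pass: Σm=0; 6 even; l₃=3∈[1,3].
(2·2+1)(2·1+1)(2·3+1) = 105
Δ: 0! 4! 2! / 7! → 1/105
sum: t=0:+1/4 = 1/4
3j²(2 1 3; 0 0 0) = Δ·Π!·Σ² = 3/35  (sign -1)
sum: t=0:+1/8 = 1/8
3j²(2 1 3; 0 -1 1) = Δ·Π!·Σ² = 2/35  (sign +1)
combine: 4πI² = 105·3/35·2/35 = 18/35
take √, sign -1: I = -0.20230066

-0.202301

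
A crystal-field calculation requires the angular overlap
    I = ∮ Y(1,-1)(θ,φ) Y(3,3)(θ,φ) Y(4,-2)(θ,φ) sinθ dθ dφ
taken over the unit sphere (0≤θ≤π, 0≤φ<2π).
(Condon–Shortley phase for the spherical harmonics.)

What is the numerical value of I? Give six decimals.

m-sum 0 ✓  L=8 even ✓  2≤4≤4 ✓
Π(2lᵢ+1) = 3×7×9 = 189
triangle coeff Δ(1,3,4) = 1/252
Σ_t [0,0]: t=0:+1/36 = 1/36
(3j)²=4/63 [(1 3 4; 0 0 0)], sign=+1
Σ_t [0,0]: t=0:+1/1440 = 1/1440
(3j)²=1/252 [(1 3 4; -1 3 -2)], sign=+1
⇒ 4πI² = 1/21
I = (+1)√(1/21/(4π)) = 0.06155813

0.061558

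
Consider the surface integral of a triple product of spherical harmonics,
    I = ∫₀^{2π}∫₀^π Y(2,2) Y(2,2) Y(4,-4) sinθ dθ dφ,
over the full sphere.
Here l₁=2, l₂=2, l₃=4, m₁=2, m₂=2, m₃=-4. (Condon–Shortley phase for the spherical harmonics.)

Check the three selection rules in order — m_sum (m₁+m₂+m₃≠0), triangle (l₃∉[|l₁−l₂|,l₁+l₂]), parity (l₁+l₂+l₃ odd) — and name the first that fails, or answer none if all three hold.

m₁+m₂+m₃ = 2 + 2 − 4 = 0  ✓
triangle: |2−2|=0 ≤ l₃=4 ≤ 2+2=4  ✓
parity: l₁+l₂+l₃ = 8 is even  ✓

none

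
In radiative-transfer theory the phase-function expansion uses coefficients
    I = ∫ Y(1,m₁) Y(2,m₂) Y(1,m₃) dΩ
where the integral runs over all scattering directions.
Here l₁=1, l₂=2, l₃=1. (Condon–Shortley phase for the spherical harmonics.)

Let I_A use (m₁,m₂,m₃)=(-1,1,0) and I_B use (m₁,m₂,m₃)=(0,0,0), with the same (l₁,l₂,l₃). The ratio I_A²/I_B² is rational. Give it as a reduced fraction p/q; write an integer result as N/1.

3/4

Shared (l₁,l₂,l₃)=(1,2,1): N and (l;000)² cancel in I_A²/I_B².
A: Δ = 2!·0!·2!/5! = 1/30; Racah Σ t=2..2: t=2:+1/2 = 1/2; ⇒ 3j(1 2 1; -1 1 0)² = 1/10, sgn -1
B: Δ = 2!·0!·2!/5! = 1/30; Racah Σ t=1..1: t=1:−1/1 = -1/1; ⇒ 3j(1 2 1; 0 0 0)² = 2/15, sgn +1
I_A²/I_B² = (1/10)/(2/15) = 3/4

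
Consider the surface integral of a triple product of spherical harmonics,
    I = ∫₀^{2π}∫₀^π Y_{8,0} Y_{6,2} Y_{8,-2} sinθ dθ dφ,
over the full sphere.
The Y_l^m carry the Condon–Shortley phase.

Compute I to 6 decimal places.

m-sum 0 ✓  L=22 even ✓  2≤8≤14 ✓
Π(2lᵢ+1) = 17×13×17 = 3757
triangle coeff Δ(8,6,8) = 1/13742520792
Σ_t [0,6]: t=0:+1/41803776000 t=1:−1/435456000 t=2:+1/39813120 t=3:−1/18662400 t=4:+1/39813120 t=5:−1/435456000 t=6:+1/41803776000 = -11/1393459200
(3j)²=600/96577 [(8 6 8; 0 0 0)], sign=-1
Σ_t [2,6]: t=2:+1/597196800 t=3:−1/62208000 t=4:+1/39813120 t=5:−1/130636800 t=6:+1/2786918400 = 143/41803776000
(3j)²=26/7429 [(8 6 8; 0 2 -2)], sign=+1
⇒ 4πI² = 15600/190969
I = (-1)√(15600/190969/(4π)) = -0.08062615

-0.080626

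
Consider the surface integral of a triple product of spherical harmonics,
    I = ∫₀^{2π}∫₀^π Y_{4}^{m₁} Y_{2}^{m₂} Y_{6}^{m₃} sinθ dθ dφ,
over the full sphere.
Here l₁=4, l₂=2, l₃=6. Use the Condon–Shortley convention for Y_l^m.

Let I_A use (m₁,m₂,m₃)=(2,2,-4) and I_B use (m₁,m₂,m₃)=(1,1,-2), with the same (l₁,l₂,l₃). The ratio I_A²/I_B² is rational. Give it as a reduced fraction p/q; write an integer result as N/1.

Shared (l₁,l₂,l₃)=(4,2,6): N and (l;000)² cancel in I_A²/I_B².
A: Δ = 0!·8!·4!/13! = 1/6435; Racah Σ t=0..0: t=0:+1/34560 = 1/34560; ⇒ 3j(4 2 6; 2 2 -4)² = 14/429, sgn +1
B: Δ = 0!·8!·4!/13! = 1/6435; Racah Σ t=0..0: t=0:+1/4320 = 1/4320; ⇒ 3j(4 2 6; 1 1 -2)² = 224/6435, sgn +1
I_A²/I_B² = (14/429)/(224/6435) = 15/16

15/16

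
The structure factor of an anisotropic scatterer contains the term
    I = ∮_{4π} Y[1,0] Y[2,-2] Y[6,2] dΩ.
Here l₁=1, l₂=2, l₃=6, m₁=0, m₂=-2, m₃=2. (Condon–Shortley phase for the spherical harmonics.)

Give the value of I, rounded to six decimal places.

l₃=6 ∉ [1,3] — triangle fails ⇒ I = 0

0.000000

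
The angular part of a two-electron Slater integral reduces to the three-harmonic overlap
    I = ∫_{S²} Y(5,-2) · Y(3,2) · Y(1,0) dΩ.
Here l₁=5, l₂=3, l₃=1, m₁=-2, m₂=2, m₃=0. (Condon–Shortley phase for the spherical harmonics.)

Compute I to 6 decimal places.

triangle: need 2≤l₃≤8, have 1; I=0

0.000000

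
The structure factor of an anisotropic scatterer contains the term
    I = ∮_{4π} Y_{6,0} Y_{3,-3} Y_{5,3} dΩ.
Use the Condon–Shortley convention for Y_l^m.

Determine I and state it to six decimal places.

Rules hold: Σm=0, L=14 even, 3≤5≤9.
N = 13·7·11 = 1001
Δ = 4!·8!·2!/15! = 1/675675
Racah Σ t=1..3: t=1:−1/8640 t=2:+1/2304 t=3:−1/8640 = 7/34560
⇒ 3j(6 3 5; 0 0 0)² = 7/429, sgn -1
Racah Σ t=0..0: t=0:+1/69120 = 1/69120
⇒ 3j(6 3 5; 0 -3 3)² = 4/429, sgn +1
4πI² = N·(3j₀)²·(3jₘ)² = 196/1287
I = -1·√(0.152292/4π) = -0.11008644

-0.110086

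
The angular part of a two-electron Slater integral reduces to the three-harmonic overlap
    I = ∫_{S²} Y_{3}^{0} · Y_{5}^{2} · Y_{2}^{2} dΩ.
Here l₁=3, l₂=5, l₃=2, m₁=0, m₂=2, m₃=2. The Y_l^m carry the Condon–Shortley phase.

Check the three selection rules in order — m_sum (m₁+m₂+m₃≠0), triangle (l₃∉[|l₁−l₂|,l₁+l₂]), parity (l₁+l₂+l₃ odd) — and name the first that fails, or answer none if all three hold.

Σmᵢ = 4  ✗
l₃∈[|l₁−l₂|,l₁+l₂]=[2,8], have l₃=2
Σlᵢ = 10 ⇒ even

m_sum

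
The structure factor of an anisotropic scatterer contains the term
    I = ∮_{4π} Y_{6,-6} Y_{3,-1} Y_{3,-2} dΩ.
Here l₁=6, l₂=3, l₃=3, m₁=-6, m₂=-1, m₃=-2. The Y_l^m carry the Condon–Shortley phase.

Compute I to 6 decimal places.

Σmᵢ = -9 ≠ 0, so the φ-integral vanishes; I = 0

0.000000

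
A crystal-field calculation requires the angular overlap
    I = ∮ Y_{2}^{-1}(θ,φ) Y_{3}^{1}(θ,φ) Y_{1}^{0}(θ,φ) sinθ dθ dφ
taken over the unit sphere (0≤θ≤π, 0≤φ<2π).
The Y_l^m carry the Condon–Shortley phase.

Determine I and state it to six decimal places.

Checks pass: Σm=0; 6 even; l₃=1∈[1,5].
(2·2+1)(2·3+1)(2·1+1) = 105
Δ: 4! 0! 2! / 7! → 1/105
sum: t=2:+1/4 = 1/4
3j²(2 3 1; 0 0 0) = Δ·Π!·Σ² = 3/35  (sign -1)
sum: t=3:−1/6 = -1/6
3j²(2 3 1; -1 1 0) = Δ·Π!·Σ² = 8/105  (sign +1)
combine: 4πI² = 105·3/35·8/105 = 24/35
take √, sign -1: I = -0.23359668

-0.233597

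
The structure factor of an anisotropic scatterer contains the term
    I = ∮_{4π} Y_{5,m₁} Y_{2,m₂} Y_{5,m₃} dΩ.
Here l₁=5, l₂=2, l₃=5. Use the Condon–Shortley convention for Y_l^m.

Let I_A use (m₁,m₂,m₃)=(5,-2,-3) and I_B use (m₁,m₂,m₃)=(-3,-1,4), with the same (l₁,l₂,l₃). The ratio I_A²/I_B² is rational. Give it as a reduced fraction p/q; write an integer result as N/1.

10/49

Same 5,2,5: normalisation and zero-m 3j drop out of the ratio.
A: Δ: 2! 8! 2! / 13! → 1/38610; sum: t=0:+1/161280 = 1/161280; 3j²(5 2 5; 5 -2 -3) = Δ·Π!·Σ² = 1/143  (sign +1)
B: Δ: 2! 8! 2! / 13! → 1/38610; sum: t=0:+1/80640 t=1:−1/10080 = -1/11520; 3j²(5 2 5; -3 -1 4) = Δ·Π!·Σ² = 49/1430  (sign +1)
I_A²/I_B² = (1/143)/(49/1430) = 10/49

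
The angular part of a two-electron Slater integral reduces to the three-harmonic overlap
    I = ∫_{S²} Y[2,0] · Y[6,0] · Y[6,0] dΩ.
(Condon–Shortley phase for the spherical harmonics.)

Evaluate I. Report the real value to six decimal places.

0.160563

Checks pass: Σm=0; 14 even; l₃=6∈[4,8].
(2·2+1)(2·6+1)(2·6+1) = 845
Δ: 2! 2! 10! / 15! → 1/90090
sum: t=0:+1/69120 t=1:−1/14400 t=2:+1/69120 = -7/172800
3j²(2 6 6; 0 0 0) = Δ·Π!·Σ² = 14/715  (sign -1)
(m-triple is (0,0,0) — same symbol as above.)
combine: 4πI² = 845·14/715·14/715 = 196/605
take √, sign +1: I = 0.16056298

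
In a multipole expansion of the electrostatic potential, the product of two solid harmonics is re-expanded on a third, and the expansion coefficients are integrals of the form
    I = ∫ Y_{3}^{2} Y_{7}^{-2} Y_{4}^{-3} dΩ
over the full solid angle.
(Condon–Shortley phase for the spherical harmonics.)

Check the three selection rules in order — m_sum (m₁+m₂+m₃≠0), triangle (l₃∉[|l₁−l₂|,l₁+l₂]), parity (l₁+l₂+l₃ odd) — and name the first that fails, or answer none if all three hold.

m_sum

Σmᵢ = -3  ✗
l₃∈[|l₁−l₂|,l₁+l₂]=[4,10], have l₃=4
Σlᵢ = 14 ⇒ even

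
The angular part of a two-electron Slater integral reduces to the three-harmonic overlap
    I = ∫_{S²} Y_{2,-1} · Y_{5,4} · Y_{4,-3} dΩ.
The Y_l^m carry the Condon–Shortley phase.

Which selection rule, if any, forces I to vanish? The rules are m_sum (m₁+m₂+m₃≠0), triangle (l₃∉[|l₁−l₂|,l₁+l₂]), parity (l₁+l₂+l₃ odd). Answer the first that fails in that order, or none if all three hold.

parity

azimuthal sum: -1 + 4 − 3 = 0  ✓
3 ≤ 4 ≤ 7 (triangle on l)  ✓
L = 2 + 5 + 4 = 11 (odd)  ✗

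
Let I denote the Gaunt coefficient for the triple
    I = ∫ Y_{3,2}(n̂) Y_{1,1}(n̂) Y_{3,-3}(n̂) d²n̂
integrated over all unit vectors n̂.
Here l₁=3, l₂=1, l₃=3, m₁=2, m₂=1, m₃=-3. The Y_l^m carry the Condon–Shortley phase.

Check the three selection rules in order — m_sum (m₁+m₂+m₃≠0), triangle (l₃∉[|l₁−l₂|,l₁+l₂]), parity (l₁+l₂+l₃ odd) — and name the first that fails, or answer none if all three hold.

parity

azimuthal sum: 2 + 1 − 3 = 0  ✓
2 ≤ 3 ≤ 4 (triangle on l)  ✓
L = 3 + 1 + 3 = 7 (odd)  ✗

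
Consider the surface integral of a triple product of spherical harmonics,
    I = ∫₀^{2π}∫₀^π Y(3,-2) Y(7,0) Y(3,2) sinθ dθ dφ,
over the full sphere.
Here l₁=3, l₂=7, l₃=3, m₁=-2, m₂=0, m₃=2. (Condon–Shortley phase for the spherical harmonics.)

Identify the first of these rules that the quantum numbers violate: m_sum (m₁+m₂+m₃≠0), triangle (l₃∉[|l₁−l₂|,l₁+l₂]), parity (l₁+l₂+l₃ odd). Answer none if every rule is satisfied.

m₁+m₂+m₃ = -2 + 0 + 2 = 0  ✓
triangle: |3−7|=4 ≤ l₃=3 ≤ 3+7=10  ✗
parity: l₁+l₂+l₃ = 13 is odd

triangle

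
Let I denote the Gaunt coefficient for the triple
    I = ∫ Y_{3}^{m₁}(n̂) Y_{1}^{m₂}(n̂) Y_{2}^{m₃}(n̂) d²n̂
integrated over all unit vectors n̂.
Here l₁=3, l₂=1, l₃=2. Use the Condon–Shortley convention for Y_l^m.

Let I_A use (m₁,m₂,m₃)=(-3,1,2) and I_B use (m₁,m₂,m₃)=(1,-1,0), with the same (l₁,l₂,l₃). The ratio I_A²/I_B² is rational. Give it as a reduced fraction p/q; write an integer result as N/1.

5/2

Shared (l₁,l₂,l₃)=(3,1,2): N and (l;000)² cancel in I_A²/I_B².
A: Δ = 2!·4!·0!/7! = 1/105; Racah Σ t=2..2: t=2:+1/48 = 1/48; ⇒ 3j(3 1 2; -3 1 2)² = 1/7, sgn +1
B: Δ = 2!·4!·0!/7! = 1/105; Racah Σ t=0..0: t=0:+1/8 = 1/8; ⇒ 3j(3 1 2; 1 -1 0)² = 2/35, sgn +1
I_A²/I_B² = (1/7)/(2/35) = 5/2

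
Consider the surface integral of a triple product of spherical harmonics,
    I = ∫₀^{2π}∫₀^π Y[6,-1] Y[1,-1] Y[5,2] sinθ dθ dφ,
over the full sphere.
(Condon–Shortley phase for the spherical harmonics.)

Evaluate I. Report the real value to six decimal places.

-0.129207

Checks pass: Σm=0; 12 even; l₃=5∈[5,7].
(2·6+1)(2·1+1)(2·5+1) = 429
Δ: 2! 10! 0! / 13! → 1/858
sum: t=1:−1/14400 = -1/14400
3j²(6 1 5; 0 0 0) = Δ·Π!·Σ² = 6/143  (sign +1)
sum: t=0:+1/60480 = 1/60480
3j²(6 1 5; -1 -1 2) = Δ·Π!·Σ² = 5/429  (sign -1)
combine: 4πI² = 429·6/143·5/429 = 30/143
take √, sign -1: I = -0.12920749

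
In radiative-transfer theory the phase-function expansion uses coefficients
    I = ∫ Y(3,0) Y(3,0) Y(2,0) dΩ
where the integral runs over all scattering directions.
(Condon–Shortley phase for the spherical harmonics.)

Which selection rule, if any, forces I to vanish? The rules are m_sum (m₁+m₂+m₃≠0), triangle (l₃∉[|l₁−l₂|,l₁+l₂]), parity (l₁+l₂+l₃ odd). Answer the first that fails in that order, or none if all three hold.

azimuthal sum: 0 + 0 + 0 = 0  ✓
0 ≤ 2 ≤ 6 (triangle on l)  ✓
L = 3 + 3 + 2 = 8 (even)  ✓

none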